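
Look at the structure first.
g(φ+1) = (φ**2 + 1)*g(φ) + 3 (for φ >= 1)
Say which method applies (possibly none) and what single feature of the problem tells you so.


Best approach: a summation factor — the coefficient φ**2 + 1 drifts with the index, so no fixed root exists; normalizing by the cumulative product telescopes it.


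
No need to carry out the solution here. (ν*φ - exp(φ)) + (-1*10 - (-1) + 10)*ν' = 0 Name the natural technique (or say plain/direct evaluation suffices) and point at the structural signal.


Technique: a linear integrating factor — ν enters only linearly with coefficient φ; multiply by exp of the integral of φ and the left side becomes one derivative.


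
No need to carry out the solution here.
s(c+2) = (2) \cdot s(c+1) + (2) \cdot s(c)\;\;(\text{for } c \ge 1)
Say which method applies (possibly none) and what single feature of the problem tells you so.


Technique: the characteristic-root method — try a geometric ansatz r^c: constant coefficients turn the recurrence into one polynomial equation in r.


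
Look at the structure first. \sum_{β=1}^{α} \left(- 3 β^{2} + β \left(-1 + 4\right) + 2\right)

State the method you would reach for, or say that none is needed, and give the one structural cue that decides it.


Verdict: no special technique — no cancellation, no constant ratio, no binomial weights — just polynomial terms summed directly.


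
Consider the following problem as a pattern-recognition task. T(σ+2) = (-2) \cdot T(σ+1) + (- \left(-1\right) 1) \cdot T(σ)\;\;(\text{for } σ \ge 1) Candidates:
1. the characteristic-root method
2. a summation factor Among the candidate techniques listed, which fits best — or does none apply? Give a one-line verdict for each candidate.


Verdict: the characteristic-root method — the recurrence is linear and homogeneous with constant coefficients, so the ansatz r^σ turns it into a polynomial equation for r.
- the characteristic-root method: yes, a natural case for it.
- a summation factor: the recurrence reaches back more than one step, outside the first-order family a summation factor normalizes.


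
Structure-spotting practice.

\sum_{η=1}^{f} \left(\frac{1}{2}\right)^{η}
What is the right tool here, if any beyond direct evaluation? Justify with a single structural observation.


Diagnosis: the geometric series formula — term-over-term division gives \frac{1}{2} every time — index-free ratio, geometric sum formula applies.


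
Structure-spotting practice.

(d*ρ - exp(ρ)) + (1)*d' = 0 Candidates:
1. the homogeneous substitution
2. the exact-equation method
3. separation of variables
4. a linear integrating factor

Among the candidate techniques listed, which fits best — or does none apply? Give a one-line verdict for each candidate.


Technique: a linear integrating factor — first power of d, nonzero forcing: the integrating-factor recipe applies verbatim with p = ρ.
- the homogeneous substitution — solved for the derivative, the right side changes under joint scaling of the two variables.
- the exact-equation method: the mixed-partials test fails on this split — it is not an exact differential as presented.
- separation of variables — no division isolates the independent variable from the unknown.
- a linear integrating factor: applies; the problem has the shape this method handles.


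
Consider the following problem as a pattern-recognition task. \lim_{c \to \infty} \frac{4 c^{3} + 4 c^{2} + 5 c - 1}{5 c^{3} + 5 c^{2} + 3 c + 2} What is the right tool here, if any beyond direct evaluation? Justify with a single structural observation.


Technique: dominant-term comparison — as c grows, only the highest-degree terms matter — compare leading terms and read the limit off. As a single quotient, the ∞/∞ shape would yield to repeated differentiation as well — the growth comparison gets there in one look.


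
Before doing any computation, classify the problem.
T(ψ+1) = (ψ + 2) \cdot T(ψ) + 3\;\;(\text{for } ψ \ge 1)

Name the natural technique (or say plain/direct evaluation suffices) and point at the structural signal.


Method: a summation factor — an index-dependent multiplier ψ + 2 rules out characteristic roots; a summation factor converts it to a pure difference.


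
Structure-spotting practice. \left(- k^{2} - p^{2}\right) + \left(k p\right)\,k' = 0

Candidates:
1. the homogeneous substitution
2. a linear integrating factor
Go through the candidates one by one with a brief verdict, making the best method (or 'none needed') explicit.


Verdict: the homogeneous substitution — scaling p and k together leaves the slope fixed — it depends only on k/p, so substitute the ratio. This doubles as a Bernoulli equation in the unknown as written; the homogeneous route needs no setup at all.
- the homogeneous substitution: applicable, and directly so.
- a linear integrating factor: a nonlinear term in the unknown puts this outside the integrating-factor template.


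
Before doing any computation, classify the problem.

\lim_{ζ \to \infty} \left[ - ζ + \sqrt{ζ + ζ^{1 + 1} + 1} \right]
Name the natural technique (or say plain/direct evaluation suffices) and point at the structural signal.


Verdict: conjugate multiplication — turning the difference into a conjugate-rationalized ratio makes the limit readable.


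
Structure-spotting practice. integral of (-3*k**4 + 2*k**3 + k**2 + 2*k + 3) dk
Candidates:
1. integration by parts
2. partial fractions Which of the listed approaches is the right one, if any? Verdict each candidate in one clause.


Verdict: no special technique — a term-by-term power-rule job in k; no substitution or rearrangement earns its keep here.
- integration by parts: splitting off a factor buys nothing — the integrand integrates directly without parts.
- partial fractions — the expression is not a ratio of polynomials that decomposes further.


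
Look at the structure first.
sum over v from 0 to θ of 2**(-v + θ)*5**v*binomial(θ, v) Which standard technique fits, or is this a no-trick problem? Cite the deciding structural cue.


Technique: the binomial theorem — the summand is term v of a binomial expansion in 5 and 2; the whole sum is a single power.


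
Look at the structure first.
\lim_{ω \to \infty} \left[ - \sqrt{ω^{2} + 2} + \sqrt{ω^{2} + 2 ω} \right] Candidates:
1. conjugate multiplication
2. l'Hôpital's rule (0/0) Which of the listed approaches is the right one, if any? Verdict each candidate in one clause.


Diagnosis: conjugate multiplication — turning the difference into a conjugate-rationalized ratio makes the limit readable.
- conjugate multiplication: yes, a natural case for it.
- l'Hôpital's rule (0/0): the expression is a difference driving to ∞ − ∞, not a 0/0 quotient — there is no ratio for the rule to differentiate.


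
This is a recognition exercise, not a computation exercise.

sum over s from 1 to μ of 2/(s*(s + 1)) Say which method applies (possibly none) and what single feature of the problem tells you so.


Technique: telescoping — after splitting 2/(s*(s + 1)) into partial fractions, the pieces are shifted copies of one function and cancel telescopically.


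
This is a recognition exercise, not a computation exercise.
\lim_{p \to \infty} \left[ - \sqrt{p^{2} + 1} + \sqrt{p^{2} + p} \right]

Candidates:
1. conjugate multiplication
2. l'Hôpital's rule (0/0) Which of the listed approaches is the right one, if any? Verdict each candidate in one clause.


Technique: conjugate multiplication — infinity minus infinity with a radical in play — multiply by the conjugate so the divergences of \sqrt{p^{2} + p} and \sqrt{p^{2} + 1} annihilate.
- conjugate multiplication — applicable, and directly so.
- l'Hôpital's rule (0/0) — substitution produces ∞ − ∞ rather than a vanishing quotient; the rule needs a 0/0 ratio to act on.


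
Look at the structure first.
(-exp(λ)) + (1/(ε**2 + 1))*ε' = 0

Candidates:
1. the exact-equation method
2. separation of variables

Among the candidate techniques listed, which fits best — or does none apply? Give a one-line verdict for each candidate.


Method: separation of variables — one side of the product carries the independent variable, the other the unknown — the textbook separation shape.
- the exact-equation method: the cross-partial test holds only vacuously — each coefficient lives in its own variable, so the exactness machinery reads no structure the split form does not already show.
- separation of variables: applies; the problem has the shape this method handles.


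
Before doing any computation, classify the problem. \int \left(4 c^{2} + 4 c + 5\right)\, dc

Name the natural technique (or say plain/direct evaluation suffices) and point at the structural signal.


Best approach: no special technique — the integrand is a sum of constant multiples of powers of c — integrate term by term.


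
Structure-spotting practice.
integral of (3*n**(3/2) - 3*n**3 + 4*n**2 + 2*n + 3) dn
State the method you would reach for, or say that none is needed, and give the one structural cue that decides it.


Verdict: no special technique — every term is a constant multiple of a power of n; term-wise power-rule integration needs no preliminary transformation.


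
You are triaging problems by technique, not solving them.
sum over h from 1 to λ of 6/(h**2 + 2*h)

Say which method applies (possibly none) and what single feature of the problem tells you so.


Best approach: telescoping — the summand 6/(h**2 + 2*h) decomposes into fractions whose poles differ by an integer shift — the series collapses.


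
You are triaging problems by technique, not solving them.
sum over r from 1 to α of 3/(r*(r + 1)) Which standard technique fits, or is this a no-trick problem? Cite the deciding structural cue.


Diagnosis: telescoping — integer-spaced poles in 3/(r*(r + 1)) are the telescoping signature in disguise.


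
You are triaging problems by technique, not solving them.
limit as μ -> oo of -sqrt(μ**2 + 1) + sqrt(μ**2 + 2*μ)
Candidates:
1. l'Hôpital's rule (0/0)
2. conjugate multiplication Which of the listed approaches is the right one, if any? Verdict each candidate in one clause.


Diagnosis: conjugate multiplication — turning the difference into a conjugate-rationalized ratio makes the limit readable.
- l'Hôpital's rule (0/0): substitution produces ∞ − ∞ rather than a vanishing quotient; the rule needs a 0/0 ratio to act on.
- conjugate multiplication — applies; the problem has the shape this method handles.


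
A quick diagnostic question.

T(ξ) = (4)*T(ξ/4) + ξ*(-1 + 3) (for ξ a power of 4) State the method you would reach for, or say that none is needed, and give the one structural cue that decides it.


Best approach: the master substitution — divide-the-index recursion (ξ/4 inside the call) straightens out once the index is rewritten as 4^m.


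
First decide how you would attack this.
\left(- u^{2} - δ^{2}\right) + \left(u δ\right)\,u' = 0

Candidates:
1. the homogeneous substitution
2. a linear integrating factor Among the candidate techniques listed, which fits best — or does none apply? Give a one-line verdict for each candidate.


Method: the homogeneous substitution — the slope's numerator and denominator have matching total degree, so it depends only on u/δ and the ratio substitution collapses it. Rearranged, this also fits the Bernoulli template directly; the homogeneous substitution reads the structure without the rearrangement.
- the homogeneous substitution — yes, a natural case for it.
- a linear integrating factor — a nonlinear term in the unknown puts this outside the integrating-factor template.


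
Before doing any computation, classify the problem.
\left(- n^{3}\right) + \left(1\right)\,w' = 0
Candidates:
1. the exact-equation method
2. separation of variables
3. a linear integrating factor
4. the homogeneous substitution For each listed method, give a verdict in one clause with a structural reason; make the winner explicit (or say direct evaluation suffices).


Diagnosis: no special technique — the slope is a function of n alone, so integrate both sides directly.
- the exact-equation method — with the unknown absent from both coefficients, the cross-partial test holds emptily — nothing for the exact method to work on.
- separation of variables: any separation here is vacuous (nothing depends on the unknown); direct integration is the honest label.
- a linear integrating factor — the linear template holds only trivially here (the unknown is absent, so the coefficient is zero) — the method is not the natural label.
- the homogeneous substitution: solved for the derivative, the right side changes under joint scaling of the two variables.


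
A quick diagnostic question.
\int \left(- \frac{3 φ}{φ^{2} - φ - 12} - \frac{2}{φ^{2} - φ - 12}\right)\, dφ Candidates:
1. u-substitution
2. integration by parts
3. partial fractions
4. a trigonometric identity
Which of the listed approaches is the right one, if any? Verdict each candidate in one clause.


Method: partial fractions — a proper rational integrand whose denominator splits into simpler factors — decompose into partial fractions first.
- u-substitution: no subexpression of the integrand serves as a whole-integral substitution inner — individual terms may offer their own, but none carries its derivative as a factor of the full integrand; a working change of variable would have to be constructed from outside the expression.
- integration by parts: the integrand does not split as a nonconstant polynomial times an exp, sine, cosine of a linear argument, or logarithm — no polynomial-kernel parts product to differentiate one side of.
- partial fractions: yes, a natural case for it.
- a trigonometric identity: no sine or cosine appears, so there is nothing for a trigonometric identity to act on.


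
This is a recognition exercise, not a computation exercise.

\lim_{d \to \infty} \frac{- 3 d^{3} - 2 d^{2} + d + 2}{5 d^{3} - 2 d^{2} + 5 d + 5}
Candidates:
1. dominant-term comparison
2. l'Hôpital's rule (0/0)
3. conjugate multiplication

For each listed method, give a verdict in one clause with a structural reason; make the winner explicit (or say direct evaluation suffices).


Best approach: dominant-term comparison — as d grows, only the highest-degree terms matter — compare leading terms and read the limit off.
- dominant-term comparison — applies; the problem has the shape this method handles.
- l'Hôpital's rule (0/0): as a single quotient the expression runs to ∞/∞ at the limit point — an at-infinity form of the rule would apply, though the leading-growth comparison is the direct reading.
- conjugate multiplication — rationalization has no target — no divergent radical difference appears.


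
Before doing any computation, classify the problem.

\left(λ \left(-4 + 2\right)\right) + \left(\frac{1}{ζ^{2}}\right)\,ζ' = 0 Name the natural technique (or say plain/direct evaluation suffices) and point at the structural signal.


Verdict: separation of variables — all dependence on the two variables factors apart, the defining separable shape. The equation is exact as it stands too — a potential function exists — though separation reads the split structure directly.


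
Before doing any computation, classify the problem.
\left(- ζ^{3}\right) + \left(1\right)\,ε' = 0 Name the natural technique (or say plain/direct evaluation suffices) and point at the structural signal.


Diagnosis: no special technique — the slope is a function of ζ alone, so integrate both sides directly.


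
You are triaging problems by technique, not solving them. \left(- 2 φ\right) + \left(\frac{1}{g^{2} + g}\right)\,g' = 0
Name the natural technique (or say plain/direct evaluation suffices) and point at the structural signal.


Verdict: separation of variables — one side of the product carries the independent variable, the other the unknown — the textbook separation shape. Rearranged, this also fits the Bernoulli template directly; separation reads the product structure as given.


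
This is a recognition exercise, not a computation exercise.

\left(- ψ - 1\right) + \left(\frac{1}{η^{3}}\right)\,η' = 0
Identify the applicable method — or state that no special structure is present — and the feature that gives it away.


Best approach: separation of variables — one side of the product carries the independent variable, the other the unknown — the textbook separation shape. One could also solve this as an exact equation; with each coefficient in its own variable, separating is the same work with fewer steps.


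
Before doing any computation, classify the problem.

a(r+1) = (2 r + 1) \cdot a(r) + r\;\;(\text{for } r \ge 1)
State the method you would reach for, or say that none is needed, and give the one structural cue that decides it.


Diagnosis: a summation factor — rescale the sequence by the product of the weights 2 r + 1 so far — the recurrence collapses to a plain running sum.


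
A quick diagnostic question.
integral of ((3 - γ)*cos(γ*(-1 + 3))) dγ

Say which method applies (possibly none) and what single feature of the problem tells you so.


Method: integration by parts — a polynomial factor 3 - γ multiplies cos(γ*(-1 + 3)); differentiating 3 - γ lowers its degree while cos(γ*(-1 + 3)) integrates cleanly, so parts wins.


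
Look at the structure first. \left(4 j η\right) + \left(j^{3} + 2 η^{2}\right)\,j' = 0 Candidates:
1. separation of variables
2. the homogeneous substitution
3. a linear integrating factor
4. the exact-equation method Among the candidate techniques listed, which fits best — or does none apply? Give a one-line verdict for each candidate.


Technique: the exact-equation method — the cross partial derivatives of 4 j η and j^{3} + 2 η^{2} agree, so the left side is the total differential of one potential in η and j.
- separation of variables — the two dependences do not factor apart.
- the homogeneous substitution — solved for the derivative, the right side changes under joint scaling of the two variables.
- a linear integrating factor — the unknown enters nonlinearly (through a power, a denominator, or a transcendental function), which the linear integrating-factor recipe cannot absorb as-is — any repair would come from a preliminary substitution, not the factor.
- the exact-equation method: applies; the problem has the shape this method handles.


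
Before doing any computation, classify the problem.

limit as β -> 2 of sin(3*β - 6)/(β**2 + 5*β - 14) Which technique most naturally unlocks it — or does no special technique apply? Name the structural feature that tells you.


Verdict: l'Hôpital's rule (0/0) — numerator and denominator both vanish at 2 — a genuine 0/0 form, which is exactly when l'Hôpital applies. The standard small-argument limits would also carry it; the rule is the systematic route.


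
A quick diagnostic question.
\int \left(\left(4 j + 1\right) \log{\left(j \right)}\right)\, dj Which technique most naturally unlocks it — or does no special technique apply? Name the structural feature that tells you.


Verdict: integration by parts — one parts step with u = \log{\left(j \right)} trades the logarithm for an algebraic integrand.


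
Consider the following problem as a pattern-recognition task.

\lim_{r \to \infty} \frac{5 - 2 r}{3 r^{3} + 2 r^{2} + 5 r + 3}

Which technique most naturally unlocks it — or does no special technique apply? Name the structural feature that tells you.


Diagnosis: dominant-term comparison — divide by the highest power of r present: lower-order terms vanish and the dominant ratio remains. As a single quotient, the ∞/∞ shape would yield to repeated differentiation as well — the growth comparison gets there in one look.


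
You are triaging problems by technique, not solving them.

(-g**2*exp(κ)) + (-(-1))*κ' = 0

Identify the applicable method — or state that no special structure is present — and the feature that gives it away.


Diagnosis: separation of variables — a product of single-variable factors, g**2 and exp(κ) — the textbook separable form.


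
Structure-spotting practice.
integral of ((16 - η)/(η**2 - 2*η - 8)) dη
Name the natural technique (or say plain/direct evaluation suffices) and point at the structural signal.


Method: partial fractions — the bottom, η**2 - 2*η - 8, comes apart into simple factors, and a proper rational function over split factors decomposes.


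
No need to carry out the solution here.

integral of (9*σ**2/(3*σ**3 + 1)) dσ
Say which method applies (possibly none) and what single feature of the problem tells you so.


Technique: u-substitution — set u = 3*σ**3 + 1: a constant multiple of its derivative, namely 9*σ**2, is present as a factor once the integrand is collected, so the du is sitting there waiting.


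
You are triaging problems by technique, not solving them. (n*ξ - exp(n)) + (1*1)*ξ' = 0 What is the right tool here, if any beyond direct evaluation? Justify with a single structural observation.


Diagnosis: a linear integrating factor — the equation is linear in ξ with coefficient n; multiplying by the integrating factor exp(∫n) makes the left side a perfect derivative.


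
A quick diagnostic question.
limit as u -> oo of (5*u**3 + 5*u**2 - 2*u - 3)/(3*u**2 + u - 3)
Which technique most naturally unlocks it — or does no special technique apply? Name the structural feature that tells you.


Best approach: dominant-term comparison — divide through by the highest power of u; every lower-order term dies and the dominant terms decide the limit. Viewed as a single quotient this is an ∞/∞ form — an at-infinity application of l'Hôpital's rule would also resolve it; comparing leading growth reads the answer without differentiating.


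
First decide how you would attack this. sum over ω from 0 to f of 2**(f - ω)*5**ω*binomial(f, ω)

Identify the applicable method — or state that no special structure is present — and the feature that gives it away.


Best approach: the binomial theorem — the binomial coefficients weight matched powers of 5 and 2, which is exactly the expansion of a binomial power.


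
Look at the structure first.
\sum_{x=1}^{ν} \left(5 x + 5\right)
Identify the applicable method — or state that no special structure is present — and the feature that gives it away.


Technique: no special technique — nothing telescopes and nothing is geometric; polynomial terms in x sum term by term.


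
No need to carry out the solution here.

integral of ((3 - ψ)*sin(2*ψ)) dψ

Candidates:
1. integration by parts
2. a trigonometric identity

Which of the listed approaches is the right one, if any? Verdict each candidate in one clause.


Technique: integration by parts — a polynomial factor 3 - ψ multiplies sin(2*ψ); differentiating 3 - ψ lowers its degree while sin(2*ψ) integrates cleanly, so parts wins.
- integration by parts — applicable, and directly so.
- a trigonometric identity: the trigonometric factor has no even power to reduce and no cross-frequency product to convert — the standard power-reduction and product-to-sum identities do not engage it.


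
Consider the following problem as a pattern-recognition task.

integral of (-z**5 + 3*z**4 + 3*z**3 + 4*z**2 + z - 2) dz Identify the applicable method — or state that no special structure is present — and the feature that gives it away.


Technique: no special technique — scan for structure and find none: constant multiples of powers of z, integrate directly.


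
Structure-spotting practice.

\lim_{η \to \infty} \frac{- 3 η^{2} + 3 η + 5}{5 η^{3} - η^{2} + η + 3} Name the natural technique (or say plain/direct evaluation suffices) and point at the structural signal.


Technique: dominant-term comparison — growth-rate triage: the leading powers of η decide the limit, everything else is noise. As a single quotient, the ∞/∞ shape would yield to repeated differentiation as well — the growth comparison gets there in one look.


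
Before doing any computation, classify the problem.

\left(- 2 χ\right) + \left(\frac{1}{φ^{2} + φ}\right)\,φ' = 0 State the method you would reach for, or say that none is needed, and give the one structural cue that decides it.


Diagnosis: separation of variables — solved for the derivative, the right side splits multiplicatively into a function of each variable alone — divide and integrate each side. A Bernoulli rewrite would carry it as the equation stands — separating the variables needs no rearrangement either.


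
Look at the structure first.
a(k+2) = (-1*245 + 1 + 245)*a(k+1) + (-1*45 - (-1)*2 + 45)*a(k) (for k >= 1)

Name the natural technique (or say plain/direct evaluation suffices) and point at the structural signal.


Best approach: the characteristic-root method — the recurrence treats every index alike (constant coefficients, no forcing) — precisely the regime where r^k trials close it.


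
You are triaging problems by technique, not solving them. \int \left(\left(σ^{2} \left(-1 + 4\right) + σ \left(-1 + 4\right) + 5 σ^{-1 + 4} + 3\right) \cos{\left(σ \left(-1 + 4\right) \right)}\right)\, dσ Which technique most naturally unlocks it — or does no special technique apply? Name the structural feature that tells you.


Method: integration by parts — differentiate (σ^{2} \left(-1 + 4\right) + σ \left(-1 + 4\right) + 5 σ^{-1 + 4} + 3), integrate \cos{\left(σ \left(-1 + 4\right) \right)}: each pass lowers the polynomial degree, so parts terminates.


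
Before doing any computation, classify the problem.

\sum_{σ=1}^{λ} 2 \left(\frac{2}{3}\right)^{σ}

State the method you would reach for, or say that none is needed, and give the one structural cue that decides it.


Diagnosis: the geometric series formula — each term is \frac{2}{3} times the previous one, so the geometric-series formula applies directly.


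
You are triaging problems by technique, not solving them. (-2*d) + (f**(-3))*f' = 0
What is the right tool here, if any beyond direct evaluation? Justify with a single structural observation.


Technique: separation of variables — all dependence on the two variables factors apart, the defining separable shape. The equation is exact as it stands too — a potential function exists — though separation reads the split structure directly.


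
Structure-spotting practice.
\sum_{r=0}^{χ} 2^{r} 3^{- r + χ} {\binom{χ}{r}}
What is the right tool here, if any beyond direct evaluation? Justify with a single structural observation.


Diagnosis: the binomial theorem — {\binom{χ}{r}} weighting matched powers of 2 and 3 is the expanded form of (2 + 3)^χ — fold it back up.


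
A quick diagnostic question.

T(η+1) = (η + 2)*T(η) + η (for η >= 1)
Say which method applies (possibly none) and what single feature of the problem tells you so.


Best approach: a summation factor — one step of memory with a weight η + 2 that changes as the index grows — the summation-factor construction is built for this.


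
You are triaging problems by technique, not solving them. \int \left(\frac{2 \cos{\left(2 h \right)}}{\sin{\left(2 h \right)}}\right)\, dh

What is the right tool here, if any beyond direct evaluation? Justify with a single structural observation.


Diagnosis: u-substitution — the only nontrivial dependence routes through \sin{\left(2 h \right)}, whose derivative supplies the leftover factor up to a constant multiple — u = \sin{\left(2 h \right)} flattens it.


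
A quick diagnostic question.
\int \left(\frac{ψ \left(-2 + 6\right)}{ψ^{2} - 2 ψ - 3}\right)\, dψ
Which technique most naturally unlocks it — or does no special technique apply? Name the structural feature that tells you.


Best approach: partial fractions — with ψ^{2} - 2 ψ - 3 factorable and the degree on top strictly smaller, simple-fraction decomposition is immediate.


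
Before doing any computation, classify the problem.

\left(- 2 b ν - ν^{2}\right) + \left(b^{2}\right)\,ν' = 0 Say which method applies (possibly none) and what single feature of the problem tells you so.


Verdict: the homogeneous substitution — the slope is degree-zero homogeneous: the ratio substitution v = ν/b collapses it. This doubles as a Bernoulli equation in the unknown as written; the homogeneous route needs no setup at all.


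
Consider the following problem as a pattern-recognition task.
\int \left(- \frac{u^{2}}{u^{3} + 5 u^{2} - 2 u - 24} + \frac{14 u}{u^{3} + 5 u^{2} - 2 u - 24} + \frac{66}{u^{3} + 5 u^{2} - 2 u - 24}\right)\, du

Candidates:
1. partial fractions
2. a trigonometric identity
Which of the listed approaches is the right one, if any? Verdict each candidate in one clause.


Diagnosis: partial fractions — once u^{3} + 5 u^{2} - 2 u - 24 is factored, each root contributes a simple-fraction term; integrate them one at a time.
- partial fractions: yes, a natural case for it.
- a trigonometric identity: no sine or cosine appears, so there is nothing for a trigonometric identity to act on.


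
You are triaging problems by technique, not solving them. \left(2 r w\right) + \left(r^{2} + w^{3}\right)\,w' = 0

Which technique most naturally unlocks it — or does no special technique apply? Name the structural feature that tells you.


Diagnosis: the exact-equation method — this form is already the differential of something: the matching mixed partials of 2 r w and r^{2} + w^{3} prove it.


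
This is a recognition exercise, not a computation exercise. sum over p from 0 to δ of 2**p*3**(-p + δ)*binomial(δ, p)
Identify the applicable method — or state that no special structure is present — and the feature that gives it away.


Diagnosis: the binomial theorem — binomial(δ, p) weighting matched powers of 2 and 3 is the expanded form of (2 + 3)^δ — fold it back up.


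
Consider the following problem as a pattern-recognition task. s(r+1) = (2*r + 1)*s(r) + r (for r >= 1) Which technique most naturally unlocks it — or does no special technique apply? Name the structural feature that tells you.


Verdict: a summation factor — one step of memory with a weight 2*r + 1 that changes as the index grows — the summation-factor construction is built for this.


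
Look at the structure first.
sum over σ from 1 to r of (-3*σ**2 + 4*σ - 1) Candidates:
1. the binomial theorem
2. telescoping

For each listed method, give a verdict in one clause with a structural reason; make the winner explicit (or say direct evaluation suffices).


Verdict: no special technique — constant-multiple powers of σ with no cancellation partners and no common ratio — use the standard power-sum formulas.
- the binomial theorem — the summand does not match any term pattern of an expanded binomial power.
- telescoping: the summand is not presented as a shifted difference — a telescoping rewrite may exist, but the displayed structure does not offer one.


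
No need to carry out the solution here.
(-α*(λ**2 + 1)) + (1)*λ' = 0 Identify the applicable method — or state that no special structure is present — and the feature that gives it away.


Verdict: separation of variables — the slope splits multiplicatively: α carrying all α-dependence times λ**2 + 1 carrying all λ-dependence — separate and integrate.


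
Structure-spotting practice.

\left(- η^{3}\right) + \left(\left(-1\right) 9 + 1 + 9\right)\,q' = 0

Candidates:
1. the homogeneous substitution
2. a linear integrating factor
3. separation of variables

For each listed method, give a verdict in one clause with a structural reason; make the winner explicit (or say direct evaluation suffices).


Verdict: no special technique — the slope is a function of η alone, so integrate both sides directly.
- the homogeneous substitution — the slope is not a function of the ratio of the variables alone.
- a linear integrating factor: with the unknown absent the integrating factor is a formality; direct integration is the working structure.
- separation of variables: with no unknown in the slope, separating variables is a formality — the equation integrates directly.


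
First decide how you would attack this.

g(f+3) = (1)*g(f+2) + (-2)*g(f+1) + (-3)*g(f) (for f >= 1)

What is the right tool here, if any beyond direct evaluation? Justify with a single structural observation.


Technique: the characteristic-root method — every coefficient is a fixed number and the forcing is zero — substitute r^f and read off the root equation.


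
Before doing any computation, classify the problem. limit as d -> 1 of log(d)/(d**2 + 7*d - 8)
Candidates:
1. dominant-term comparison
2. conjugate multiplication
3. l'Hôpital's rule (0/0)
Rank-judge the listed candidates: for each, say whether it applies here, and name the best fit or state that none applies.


Diagnosis: l'Hôpital's rule (0/0) — both numerator and denominator vanish at 1: the genuine 0/0 indeterminate that l'Hôpital exists for. The standard small-argument limits would also carry it; the rule is the systematic route.
- dominant-term comparison — leading-power comparison does not apply to this form.
- conjugate multiplication: there is no infinity-minus-infinity radical difference to rationalize.
- l'Hôpital's rule (0/0) — yes — fits the structure here.


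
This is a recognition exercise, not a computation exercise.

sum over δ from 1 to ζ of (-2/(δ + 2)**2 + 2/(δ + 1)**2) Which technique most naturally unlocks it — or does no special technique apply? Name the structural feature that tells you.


Method: telescoping — the summand is 2/(δ + 1)**2 minus the same expression shifted by one, so consecutive terms cancel in pairs.


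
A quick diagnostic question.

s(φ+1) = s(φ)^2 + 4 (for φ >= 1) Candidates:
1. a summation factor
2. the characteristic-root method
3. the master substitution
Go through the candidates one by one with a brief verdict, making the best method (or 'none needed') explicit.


Verdict: no special technique — the recurrence is nonlinear in the sequence terms; no linear-recurrence method fits it as written — one iterates or studies it directly.
- a summation factor — the recursion is nonlinear — outside the first-order linear family a summation factor addresses.
- the characteristic-root method: the recursion is nonlinear in the sequence values, so no linear-modes ansatz applies.
- the master substitution: the recursion steps by a constant offset, so exponential reindexing is pointless.


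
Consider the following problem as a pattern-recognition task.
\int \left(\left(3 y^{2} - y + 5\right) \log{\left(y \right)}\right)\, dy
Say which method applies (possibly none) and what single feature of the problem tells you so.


Technique: integration by parts — take \log{\left(y \right)} as the piece to differentiate: what remains is a power-rule integral in disguise.


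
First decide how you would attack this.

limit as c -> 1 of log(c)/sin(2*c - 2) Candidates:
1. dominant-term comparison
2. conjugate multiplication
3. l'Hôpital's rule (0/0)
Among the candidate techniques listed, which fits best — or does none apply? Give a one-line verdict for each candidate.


Verdict: l'Hôpital's rule (0/0) — numerator and denominator both vanish at 1 — a genuine 0/0 form, which is exactly when l'Hôpital applies. The standard small-argument limits would also carry it; the rule is the systematic route.
- dominant-term comparison: no ranking of term growth rates resolves the limit here.
- conjugate multiplication: rationalization has no target — no divergent radical difference appears.
- l'Hôpital's rule (0/0): applies; the problem has the shape this method handles.


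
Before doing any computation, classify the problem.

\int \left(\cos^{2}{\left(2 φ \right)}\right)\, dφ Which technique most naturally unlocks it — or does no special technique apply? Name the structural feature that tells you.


Best approach: a trigonometric identity — an even power like \cos^{2}{\left(2 φ \right)} flattens under the half-angle identity into first-degree cosines you can integrate directly.


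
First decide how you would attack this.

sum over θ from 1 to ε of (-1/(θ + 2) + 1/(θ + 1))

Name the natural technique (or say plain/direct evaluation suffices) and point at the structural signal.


Verdict: telescoping — the summand is 1/(θ + 1) minus the same expression shifted by one, so consecutive terms cancel in pairs.


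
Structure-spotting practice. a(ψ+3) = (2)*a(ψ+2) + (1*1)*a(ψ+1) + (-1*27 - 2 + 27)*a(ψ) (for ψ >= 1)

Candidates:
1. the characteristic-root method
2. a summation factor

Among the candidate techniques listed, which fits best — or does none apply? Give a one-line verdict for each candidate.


Diagnosis: the characteristic-root method — this is the constant-coefficient homogeneous case — the whole solution in ψ reduces to a polynomial's roots.
- the characteristic-root method: yes — fits the structure here.
- a summation factor — a summation factor telescopes one-step recursions; this one carries higher-order memory.


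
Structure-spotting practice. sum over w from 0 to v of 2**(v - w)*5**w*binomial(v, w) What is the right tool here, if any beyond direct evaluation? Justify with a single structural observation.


Best approach: the binomial theorem — binomial coefficients against complementary powers of 5 and 2: recognize the binomial expansion and resum.


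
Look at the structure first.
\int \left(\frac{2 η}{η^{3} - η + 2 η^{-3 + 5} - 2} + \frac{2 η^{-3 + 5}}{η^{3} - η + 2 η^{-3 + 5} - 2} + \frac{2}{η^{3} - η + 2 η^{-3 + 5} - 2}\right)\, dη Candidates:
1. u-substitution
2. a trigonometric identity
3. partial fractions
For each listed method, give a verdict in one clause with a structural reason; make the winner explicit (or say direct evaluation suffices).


Method: partial fractions — the integrand is a proper rational function and its denominator (η^{3} - η + 2 η^{-3 + 5} - 2) factors into distinct pieces, so it splits into simple fractions.
- u-substitution — no subexpression of the integrand serves as a whole-integral substitution inner — individual terms may offer their own, but none carries its derivative as a factor of the full integrand; a working change of variable would have to be constructed from outside the expression.
- a trigonometric identity: there is no trigonometric structure at all — the integrand carries no sine or cosine to rewrite.
- partial fractions — applicable, and directly so.


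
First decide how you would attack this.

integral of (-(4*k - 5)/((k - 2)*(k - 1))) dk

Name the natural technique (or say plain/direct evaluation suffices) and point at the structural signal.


Diagnosis: partial fractions — a proper rational integrand whose denominator splits into simpler factors — decompose into partial fractions first.


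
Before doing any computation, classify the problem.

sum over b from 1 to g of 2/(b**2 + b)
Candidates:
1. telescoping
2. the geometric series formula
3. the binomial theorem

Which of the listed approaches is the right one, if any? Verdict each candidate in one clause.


Verdict: telescoping — 2/(b**2 + b) hides a difference of shifted reciprocals — decompose it and the middle of the sum vanishes.
- telescoping: a fit — the right tool for this form.
- the geometric series formula — there is no constant term-to-term ratio.
- the binomial theorem — there is no sum-raised-to-a-power identity hiding in these terms.


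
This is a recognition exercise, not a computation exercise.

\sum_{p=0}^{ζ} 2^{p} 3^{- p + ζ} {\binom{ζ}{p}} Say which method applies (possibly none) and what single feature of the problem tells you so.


Technique: the binomial theorem — binomial coefficients against complementary powers of 2 and 3: recognize the binomial expansion and resum.
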